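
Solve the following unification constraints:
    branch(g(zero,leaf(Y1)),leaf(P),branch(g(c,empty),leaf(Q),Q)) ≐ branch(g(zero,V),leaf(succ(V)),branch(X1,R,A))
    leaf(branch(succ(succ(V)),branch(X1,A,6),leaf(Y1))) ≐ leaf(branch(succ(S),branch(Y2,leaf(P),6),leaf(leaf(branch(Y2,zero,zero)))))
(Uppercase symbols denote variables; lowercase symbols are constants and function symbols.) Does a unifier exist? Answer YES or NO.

Decompose branch/3: g(zero,leaf(Y1)) ≐ g(zero,V),  leaf(P) ≐ leaf(succ(V)),  branch(g(c,empty),leaf(Q),Q) ≐ branch(X1,R,A).
Decompose g/2: zero ≐ zero,  leaf(Y1) ≐ V.
Delete trivial equation zero ≐ zero.
Bind V := leaf(Y1); substituting into the 2 remaining equations that mention V gives: leaf(P) ≐ leaf(succ(leaf(Y1))),  leaf(branch(succ(succ(leaf(Y1))),branch(X1,A,6),leaf(Y1))) ≐ leaf(branch(succ(S),branch(Y2,leaf(P),6),leaf(leaf(branch(Y2,zero,zero))))).
Decompose leaf/1: P ≐ succ(leaf(Y1)).
Bind P := succ(leaf(Y1)); substituting into the one remaining equation that mentions P gives: leaf(branch(succ(succ(leaf(Y1))),branch(X1,A,6),leaf(Y1))) ≐ leaf(branch(succ(S),branch(Y2,leaf(succ(leaf(Y1))),6),leaf(leaf(branch(Y2,zero,zero))))).
Decompose branch/3: g(c,empty) ≐ X1,  leaf(Q) ≐ R,  Q ≐ A.
Bind X1 := g(c,empty); substituting into the one remaining equation that mentions X1 gives: leaf(branch(succ(succ(leaf(Y1))),branch(g(c,empty),A,6),leaf(Y1))) ≐ leaf(branch(succ(S),branch(Y2,leaf(succ(leaf(Y1))),6),leaf(leaf(branch(Y2,zero,zero))))).
Bind R := leaf(Q); no other remaining equation mentions R.
Bind Q := A; no other remaining equation mentions Q. Substituting into the earlier binding gives R := leaf(A).
Decompose leaf/1: branch(succ(succ(leaf(Y1))),branch(g(c,empty),A,6),leaf(Y1)) ≐ branch(succ(S),branch(Y2,leaf(succ(leaf(Y1))),6),leaf(leaf(branch(Y2,zero,zero)))).
Decompose branch/3: succ(succ(leaf(Y1))) ≐ succ(S),  branch(g(c,empty),A,6) ≐ branch(Y2,leaf(succ(leaf(Y1))),6),  leaf(Y1) ≐ leaf(leaf(branch(Y2,zero,zero))).
Decompose succ/1: succ(leaf(Y1)) ≐ S.
Bind S := succ(leaf(Y1)); no other remaining equation mentions S.
Decompose branch/3: g(c,empty) ≐ Y2,  A ≐ leaf(succ(leaf(Y1))),  6 ≐ 6.
Bind Y2 := g(c,empty); substituting into the one remaining equation that mentions Y2 gives: leaf(Y1) ≐ leaf(leaf(branch(g(c,empty),zero,zero))).
Bind A := leaf(succ(leaf(Y1))); no other remaining equation mentions A. Substituting into the earlier bindings gives R := leaf(leaf(succ(leaf(Y1)))), Q := leaf(succ(leaf(Y1))).
Delete trivial equation 6 ≐ 6.
Decompose leaf/1: Y1 ≐ leaf(branch(g(c,empty),zero,zero)).
Bind Y1 := leaf(branch(g(c,empty),zero,zero)). Substituting into the earlier bindings gives V := leaf(leaf(branch(g(c,empty),zero,zero))), P := succ(leaf(leaf(branch(g(c,empty),zero,zero)))), R := leaf(leaf(succ(leaf(leaf(branch(g(c,empty),zero,zero)))))), Q := leaf(succ(leaf(leaf(branch(g(c,empty),zero,zero))))), S := succ(leaf(leaf(branch(g(c,empty),zero,zero)))), A := leaf(succ(leaf(leaf(branch(g(c,empty),zero,zero))))).
No equations remain and no clash or occurs-check failure arose, so a unifier exists.

YES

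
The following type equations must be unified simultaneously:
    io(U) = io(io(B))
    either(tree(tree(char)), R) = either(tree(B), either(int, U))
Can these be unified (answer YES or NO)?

YES

Decompose io/1: U = io(B).
Bind U := io(B); substituting into the remaining equation gives: either(tree(tree(char)), R) = either(tree(B), either(int, io(B))).
Decompose either/2: tree(tree(char)) = tree(B),  R = either(int, io(B)).
Decompose tree/1: tree(char) = B.
Bind B := tree(char); substituting into the remaining equation gives: R = either(int, io(tree(char))). Substituting into the earlier binding gives U := io(tree(char)).
Bind R := either(int, io(tree(char))).
No equations remain and no clash or occurs-check failure arose, so a unifier exists.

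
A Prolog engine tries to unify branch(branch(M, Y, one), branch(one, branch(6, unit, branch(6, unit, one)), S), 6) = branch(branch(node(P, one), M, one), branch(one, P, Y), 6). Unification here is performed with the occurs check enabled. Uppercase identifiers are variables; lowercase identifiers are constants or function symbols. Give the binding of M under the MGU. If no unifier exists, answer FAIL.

node(branch(6, unit, branch(6, unit, one)), one)

Decompose branch/3: branch(M, Y, one) = branch(node(P, one), M, one),  branch(one, branch(6, unit, branch(6, unit, one)), S) = branch(one, P, Y),  6 = 6.
Decompose branch/3: M = node(P, one),  Y = M,  one = one.
Bind M := node(P, one); substituting into the one remaining equation that mentions M gives: Y = node(P, one).
Bind Y := node(P, one); substituting into the one remaining equation that mentions Y gives: branch(one, branch(6, unit, branch(6, unit, one)), S) = branch(one, P, node(P, one)).
Delete trivial equation one = one.
Decompose branch/3: one = one,  branch(6, unit, branch(6, unit, one)) = P,  S = node(P, one).
Delete trivial equation one = one.
Bind P := branch(6, unit, branch(6, unit, one)); substituting into the one remaining equation that mentions P gives: S = node(branch(6, unit, branch(6, unit, one)), one). Substituting into the earlier bindings gives M := node(branch(6, unit, branch(6, unit, one)), one), Y := node(branch(6, unit, branch(6, unit, one)), one).
Bind S := node(branch(6, unit, branch(6, unit, one)), one); no other remaining equation mentions S.
Delete trivial equation 6 = 6.
MGU = { M -> node(branch(6, unit, branch(6, unit, one)), one), Y -> node(branch(6, unit, branch(6, unit, one)), one), P -> branch(6, unit, branch(6, unit, one)), S -> node(branch(6, unit, branch(6, unit, one)), one) }, so M -> node(branch(6, unit, branch(6, unit, one)), one).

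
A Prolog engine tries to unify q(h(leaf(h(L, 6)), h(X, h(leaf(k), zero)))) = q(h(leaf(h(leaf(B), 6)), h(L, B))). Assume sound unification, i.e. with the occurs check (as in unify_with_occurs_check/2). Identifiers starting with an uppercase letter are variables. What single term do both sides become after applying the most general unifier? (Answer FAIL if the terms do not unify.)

q(h(leaf(h(leaf(h(leaf(k), zero)), 6)), h(leaf(h(leaf(k), zero)), h(leaf(k), zero))))

Decompose q/1: h(leaf(h(L, 6)), h(X, h(leaf(k), zero))) = h(leaf(h(leaf(B), 6)), h(L, B)).
Decompose h/2: leaf(h(L, 6)) = leaf(h(leaf(B), 6)),  h(X, h(leaf(k), zero)) = h(L, B).
Decompose leaf/1: h(L, 6) = h(leaf(B), 6).
Decompose h/2: L = leaf(B),  6 = 6.
Bind L := leaf(B); substituting into the one remaining equation that mentions L gives: h(X, h(leaf(k), zero)) = h(leaf(B), B).
Delete trivial equation 6 = 6.
Decompose h/2: X = leaf(B),  h(leaf(k), zero) = B.
Bind X := leaf(B); no other remaining equation mentions X.
Bind B := h(leaf(k), zero). Substituting into the earlier bindings gives L := leaf(h(leaf(k), zero)), X := leaf(h(leaf(k), zero)).
Applying the MGU to either side gives q(h(leaf(h(leaf(h(leaf(k), zero)), 6)), h(leaf(h(leaf(k), zero)), h(leaf(k), zero)))).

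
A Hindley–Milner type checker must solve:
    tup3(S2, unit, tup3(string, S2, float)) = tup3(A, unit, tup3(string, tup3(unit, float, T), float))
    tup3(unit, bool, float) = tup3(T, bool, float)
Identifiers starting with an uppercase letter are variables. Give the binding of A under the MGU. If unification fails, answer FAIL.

tup3(unit, float, unit)

Decompose tup3/3: S2 = A,  unit = unit,  tup3(string, S2, float) = tup3(string, tup3(unit, float, T), float).
Bind S2 := A; substituting into the one remaining equation that mentions S2 gives: tup3(string, A, float) = tup3(string, tup3(unit, float, T), float).
Delete trivial equation unit = unit.
Decompose tup3/3: string = string,  A = tup3(unit, float, T),  float = float.
Delete trivial equation string = string.
Bind A := tup3(unit, float, T); no other remaining equation mentions A. Substituting into the earlier binding gives S2 := tup3(unit, float, T).
Delete trivial equation float = float.
Decompose tup3/3: unit = T,  bool = bool,  float = float.
Bind T := unit; no other remaining equation mentions T. Substituting into the earlier bindings gives S2 := tup3(unit, float, unit), A := tup3(unit, float, unit).
Delete trivial equation bool = bool.
Delete trivial equation float = float.
MGU = { S2 := tup3(unit, float, unit), A := tup3(unit, float, unit), T := unit }, so A := tup3(unit, float, unit).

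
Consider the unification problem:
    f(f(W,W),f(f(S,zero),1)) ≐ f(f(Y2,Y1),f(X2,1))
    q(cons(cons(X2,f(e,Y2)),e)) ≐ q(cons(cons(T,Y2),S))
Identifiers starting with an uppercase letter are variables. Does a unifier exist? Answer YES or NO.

NO

Decompose f/2: f(W,W) ≐ f(Y2,Y1),  f(f(S,zero),1) ≐ f(X2,1).
Decompose f/2: W ≐ Y2,  W ≐ Y1.
Bind W := Y2; substituting into the one remaining equation that mentions W gives: Y2 ≐ Y1.
Bind Y2 := Y1; substituting into the one remaining equation that mentions Y2 gives: q(cons(cons(X2,f(e,Y1)),e)) ≐ q(cons(cons(T,Y1),S)). Substituting into the earlier binding gives W := Y1.
Decompose f/2: f(S,zero) ≐ X2,  1 ≐ 1.
Bind X2 := f(S,zero); substituting into the one remaining equation that mentions X2 gives: q(cons(cons(f(S,zero),f(e,Y1)),e)) ≐ q(cons(cons(T,Y1),S)).
Delete trivial equation 1 ≐ 1.
Decompose q/1: cons(cons(f(S,zero),f(e,Y1)),e) ≐ cons(cons(T,Y1),S).
Decompose cons/2: cons(f(S,zero),f(e,Y1)) ≐ cons(T,Y1),  e ≐ S.
Decompose cons/2: f(S,zero) ≐ T,  f(e,Y1) ≐ Y1.
Bind T := f(S,zero); no other remaining equation mentions T.
Occurs check fails: Y1 occurs in f(e,Y1); the equation Y1 ≐ f(e,Y1) has no finite solution.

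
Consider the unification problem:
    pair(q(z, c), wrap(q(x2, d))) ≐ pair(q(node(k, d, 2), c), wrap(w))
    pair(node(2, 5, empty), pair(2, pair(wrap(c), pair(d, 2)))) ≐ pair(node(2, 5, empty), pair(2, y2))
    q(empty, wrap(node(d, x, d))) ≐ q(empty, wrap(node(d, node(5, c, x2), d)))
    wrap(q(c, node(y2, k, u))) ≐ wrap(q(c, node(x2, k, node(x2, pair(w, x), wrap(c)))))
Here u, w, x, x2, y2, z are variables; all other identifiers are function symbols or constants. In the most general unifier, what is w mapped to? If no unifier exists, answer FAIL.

q(pair(wrap(c), pair(d, 2)), d)

Decompose pair/2: q(z, c) ≐ q(node(k, d, 2), c),  wrap(q(x2, d)) ≐ wrap(w).
Decompose q/2: z ≐ node(k, d, 2),  c ≐ c.
Bind z := node(k, d, 2); no other remaining equation mentions z.
Delete trivial equation c ≐ c.
Decompose wrap/1: q(x2, d) ≐ w.
Bind w := q(x2, d); substituting into the one remaining equation that mentions w gives: wrap(q(c, node(y2, k, u))) ≐ wrap(q(c, node(x2, k, node(x2, pair(q(x2, d), x), wrap(c))))).
Decompose pair/2: node(2, 5, empty) ≐ node(2, 5, empty),  pair(2, pair(wrap(c), pair(d, 2))) ≐ pair(2, y2).
Delete trivial equation node(2, 5, empty) ≐ node(2, 5, empty).
Decompose pair/2: 2 ≐ 2,  pair(wrap(c), pair(d, 2)) ≐ y2.
Delete trivial equation 2 ≐ 2.
Bind y2 := pair(wrap(c), pair(d, 2)); substituting into the one remaining equation that mentions y2 gives: wrap(q(c, node(pair(wrap(c), pair(d, 2)), k, u))) ≐ wrap(q(c, node(x2, k, node(x2, pair(q(x2, d), x), wrap(c))))).
Decompose q/2: empty ≐ empty,  wrap(node(d, x, d)) ≐ wrap(node(d, node(5, c, x2), d)).
Delete trivial equation empty ≐ empty.
Decompose wrap/1: node(d, x, d) ≐ node(d, node(5, c, x2), d).
Decompose node/3: d ≐ d,  x ≐ node(5, c, x2),  d ≐ d.
Delete trivial equation d ≐ d.
Bind x := node(5, c, x2); substituting into the one remaining equation that mentions x gives: wrap(q(c, node(pair(wrap(c), pair(d, 2)), k, u))) ≐ wrap(q(c, node(x2, k, node(x2, pair(q(x2, d), node(5, c, x2)), wrap(c))))).
Delete trivial equation d ≐ d.
Decompose wrap/1: q(c, node(pair(wrap(c), pair(d, 2)), k, u)) ≐ q(c, node(x2, k, node(x2, pair(q(x2, d), node(5, c, x2)), wrap(c)))).
Decompose q/2: c ≐ c,  node(pair(wrap(c), pair(d, 2)), k, u) ≐ node(x2, k, node(x2, pair(q(x2, d), node(5, c, x2)), wrap(c))).
Delete trivial equation c ≐ c.
Decompose node/3: pair(wrap(c), pair(d, 2)) ≐ x2,  k ≐ k,  u ≐ node(x2, pair(q(x2, d), node(5, c, x2)), wrap(c)).
Bind x2 := pair(wrap(c), pair(d, 2)); substituting into the one remaining equation that mentions x2 gives: u ≐ node(pair(wrap(c), pair(d, 2)), pair(q(pair(wrap(c), pair(d, 2)), d), node(5, c, pair(wrap(c), pair(d, 2)))), wrap(c)). Substituting into the earlier bindings gives w := q(pair(wrap(c), pair(d, 2)), d), x := node(5, c, pair(wrap(c), pair(d, 2))).
Delete trivial equation k ≐ k.
Bind u := node(pair(wrap(c), pair(d, 2)), pair(q(pair(wrap(c), pair(d, 2)), d), node(5, c, pair(wrap(c), pair(d, 2)))), wrap(c)).
MGU = { z -> node(k, d, 2), w -> q(pair(wrap(c), pair(d, 2)), d), y2 -> pair(wrap(c), pair(d, 2)), x -> node(5, c, pair(wrap(c), pair(d, 2))), x2 -> pair(wrap(c), pair(d, 2)), u -> node(pair(wrap(c), pair(d, 2)), pair(q(pair(wrap(c), pair(d, 2)), d), node(5, c, pair(wrap(c), pair(d, 2)))), wrap(c)) }, so w -> q(pair(wrap(c), pair(d, 2)), d).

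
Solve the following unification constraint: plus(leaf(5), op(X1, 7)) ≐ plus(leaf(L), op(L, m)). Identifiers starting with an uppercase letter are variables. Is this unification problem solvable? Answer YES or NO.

Decompose plus/2: leaf(5) ≐ leaf(L),  op(X1, 7) ≐ op(L, m).
Decompose leaf/1: 5 ≐ L.
Bind L := 5; substituting into the remaining equation gives: op(X1, 7) ≐ op(5, m).
Decompose op/2: X1 ≐ 5,  7 ≐ m.
Bind X1 := 5; no other remaining equation mentions X1.
Clash: constants 7 and m differ; no unifier exists.

NO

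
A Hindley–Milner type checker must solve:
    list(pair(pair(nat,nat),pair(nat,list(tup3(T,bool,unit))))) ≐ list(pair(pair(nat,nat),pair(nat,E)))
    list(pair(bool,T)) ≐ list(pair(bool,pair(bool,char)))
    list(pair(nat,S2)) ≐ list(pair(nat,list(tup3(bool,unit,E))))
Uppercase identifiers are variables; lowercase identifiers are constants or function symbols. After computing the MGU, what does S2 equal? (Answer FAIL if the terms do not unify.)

Decompose list/1: pair(pair(nat,nat),pair(nat,list(tup3(T,bool,unit)))) ≐ pair(pair(nat,nat),pair(nat,E)).
Decompose pair/2: pair(nat,nat) ≐ pair(nat,nat),  pair(nat,list(tup3(T,bool,unit))) ≐ pair(nat,E).
Delete trivial equation pair(nat,nat) ≐ pair(nat,nat).
Decompose pair/2: nat ≐ nat,  list(tup3(T,bool,unit)) ≐ E.
Delete trivial equation nat ≐ nat.
Bind E := list(tup3(T,bool,unit)); substituting into the one remaining equation that mentions E gives: list(pair(nat,S2)) ≐ list(pair(nat,list(tup3(bool,unit,list(tup3(T,bool,unit)))))).
Decompose list/1: pair(bool,T) ≐ pair(bool,pair(bool,char)).
Decompose pair/2: bool ≐ bool,  T ≐ pair(bool,char).
Delete trivial equation bool ≐ bool.
Bind T := pair(bool,char); substituting into the remaining equation gives: list(pair(nat,S2)) ≐ list(pair(nat,list(tup3(bool,unit,list(tup3(pair(bool,char),bool,unit)))))). Substituting into the earlier binding gives E := list(tup3(pair(bool,char),bool,unit)).
Decompose list/1: pair(nat,S2) ≐ pair(nat,list(tup3(bool,unit,list(tup3(pair(bool,char),bool,unit))))).
Decompose pair/2: nat ≐ nat,  S2 ≐ list(tup3(bool,unit,list(tup3(pair(bool,char),bool,unit)))).
Delete trivial equation nat ≐ nat.
Bind S2 := list(tup3(bool,unit,list(tup3(pair(bool,char),bool,unit)))).
MGU = { E -> list(tup3(pair(bool,char),bool,unit)), T -> pair(bool,char), S2 -> list(tup3(bool,unit,list(tup3(pair(bool,char),bool,unit)))) }, so S2 -> list(tup3(bool,unit,list(tup3(pair(bool,char),bool,unit)))).

list(tup3(bool,unit,list(tup3(pair(bool,char),bool,unit))))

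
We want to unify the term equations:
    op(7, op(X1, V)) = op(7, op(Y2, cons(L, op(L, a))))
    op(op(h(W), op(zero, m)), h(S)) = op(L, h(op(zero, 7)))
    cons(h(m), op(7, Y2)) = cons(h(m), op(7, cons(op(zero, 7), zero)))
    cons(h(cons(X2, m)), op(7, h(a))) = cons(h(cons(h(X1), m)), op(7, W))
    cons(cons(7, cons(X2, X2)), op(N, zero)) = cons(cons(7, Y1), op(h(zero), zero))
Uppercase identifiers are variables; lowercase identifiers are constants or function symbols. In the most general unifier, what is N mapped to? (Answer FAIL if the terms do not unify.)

h(zero)

Decompose op/2: 7 = 7,  op(X1, V) = op(Y2, cons(L, op(L, a))).
Delete trivial equation 7 = 7.
Decompose op/2: X1 = Y2,  V = cons(L, op(L, a)).
Bind X1 := Y2; substituting into the one remaining equation that mentions X1 gives: cons(h(cons(X2, m)), op(7, h(a))) = cons(h(cons(h(Y2), m)), op(7, W)).
Bind V := cons(L, op(L, a)); no other remaining equation mentions V.
Decompose op/2: op(h(W), op(zero, m)) = L,  h(S) = h(op(zero, 7)).
Bind L := op(h(W), op(zero, m)); no other remaining equation mentions L. Substituting into the earlier binding gives V := cons(op(h(W), op(zero, m)), op(op(h(W), op(zero, m)), a)).
Decompose h/1: S = op(zero, 7).
Bind S := op(zero, 7); no other remaining equation mentions S.
Decompose cons/2: h(m) = h(m),  op(7, Y2) = op(7, cons(op(zero, 7), zero)).
Delete trivial equation h(m) = h(m).
Decompose op/2: 7 = 7,  Y2 = cons(op(zero, 7), zero).
Delete trivial equation 7 = 7.
Bind Y2 := cons(op(zero, 7), zero); substituting into the one remaining equation that mentions Y2 gives: cons(h(cons(X2, m)), op(7, h(a))) = cons(h(cons(h(cons(op(zero, 7), zero)), m)), op(7, W)). Substituting into the earlier binding gives X1 := cons(op(zero, 7), zero).
Decompose cons/2: h(cons(X2, m)) = h(cons(h(cons(op(zero, 7), zero)), m)),  op(7, h(a)) = op(7, W).
Decompose h/1: cons(X2, m) = cons(h(cons(op(zero, 7), zero)), m).
Decompose cons/2: X2 = h(cons(op(zero, 7), zero)),  m = m.
Bind X2 := h(cons(op(zero, 7), zero)); substituting into the one remaining equation that mentions X2 gives: cons(cons(7, cons(h(cons(op(zero, 7), zero)), h(cons(op(zero, 7), zero)))), op(N, zero)) = cons(cons(7, Y1), op(h(zero), zero)).
Delete trivial equation m = m.
Decompose op/2: 7 = 7,  h(a) = W.
Delete trivial equation 7 = 7.
Bind W := h(a); no other remaining equation mentions W. Substituting into the earlier bindings gives V := cons(op(h(h(a)), op(zero, m)), op(op(h(h(a)), op(zero, m)), a)), L := op(h(h(a)), op(zero, m)).
Decompose cons/2: cons(7, cons(h(cons(op(zero, 7), zero)), h(cons(op(zero, 7), zero)))) = cons(7, Y1),  op(N, zero) = op(h(zero), zero).
Decompose cons/2: 7 = 7,  cons(h(cons(op(zero, 7), zero)), h(cons(op(zero, 7), zero))) = Y1.
Delete trivial equation 7 = 7.
Bind Y1 := cons(h(cons(op(zero, 7), zero)), h(cons(op(zero, 7), zero))); no other remaining equation mentions Y1.
Decompose op/2: N = h(zero),  zero = zero.
Bind N := h(zero); no other remaining equation mentions N.
Delete trivial equation zero = zero.
MGU = { X1 ↦ cons(op(zero, 7), zero), V ↦ cons(op(h(h(a)), op(zero, m)), op(op(h(h(a)), op(zero, m)), a)), L ↦ op(h(h(a)), op(zero, m)), S ↦ op(zero, 7), Y2 ↦ cons(op(zero, 7), zero), X2 ↦ h(cons(op(zero, 7), zero)), W ↦ h(a), Y1 ↦ cons(h(cons(op(zero, 7), zero)), h(cons(op(zero, 7), zero))), N ↦ h(zero) }, so N ↦ h(zero).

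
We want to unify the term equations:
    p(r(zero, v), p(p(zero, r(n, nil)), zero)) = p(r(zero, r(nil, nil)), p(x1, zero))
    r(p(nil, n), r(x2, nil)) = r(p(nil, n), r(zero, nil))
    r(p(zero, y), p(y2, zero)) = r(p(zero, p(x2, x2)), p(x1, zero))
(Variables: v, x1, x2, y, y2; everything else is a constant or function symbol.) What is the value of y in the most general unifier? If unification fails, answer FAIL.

p(zero, zero)

Decompose p/2: r(zero, v) = r(zero, r(nil, nil)),  p(p(zero, r(n, nil)), zero) = p(x1, zero).
Decompose r/2: zero = zero,  v = r(nil, nil).
Delete trivial equation zero = zero.
Bind v := r(nil, nil); no other remaining equation mentions v.
Decompose p/2: p(zero, r(n, nil)) = x1,  zero = zero.
Bind x1 := p(zero, r(n, nil)); substituting into the one remaining equation that mentions x1 gives: r(p(zero, y), p(y2, zero)) = r(p(zero, p(x2, x2)), p(p(zero, r(n, nil)), zero)).
Delete trivial equation zero = zero.
Decompose r/2: p(nil, n) = p(nil, n),  r(x2, nil) = r(zero, nil).
Delete trivial equation p(nil, n) = p(nil, n).
Decompose r/2: x2 = zero,  nil = nil.
Bind x2 := zero; substituting into the one remaining equation that mentions x2 gives: r(p(zero, y), p(y2, zero)) = r(p(zero, p(zero, zero)), p(p(zero, r(n, nil)), zero)).
Delete trivial equation nil = nil.
Decompose r/2: p(zero, y) = p(zero, p(zero, zero)),  p(y2, zero) = p(p(zero, r(n, nil)), zero).
Decompose p/2: zero = zero,  y = p(zero, zero).
Delete trivial equation zero = zero.
Bind y := p(zero, zero); no other remaining equation mentions y.
Decompose p/2: y2 = p(zero, r(n, nil)),  zero = zero.
Bind y2 := p(zero, r(n, nil)); no other remaining equation mentions y2.
Delete trivial equation zero = zero.
MGU = { v -> r(nil, nil), x1 -> p(zero, r(n, nil)), x2 -> zero, y -> p(zero, zero), y2 -> p(zero, r(n, nil)) }, so y -> p(zero, zero).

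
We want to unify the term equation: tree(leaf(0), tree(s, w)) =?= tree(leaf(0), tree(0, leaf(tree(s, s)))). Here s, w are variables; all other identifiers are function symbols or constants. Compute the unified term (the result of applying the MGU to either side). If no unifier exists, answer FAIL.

tree(leaf(0), tree(0, leaf(tree(0, 0))))

Decompose tree/2: leaf(0) =?= leaf(0),  tree(s, w) =?= tree(0, leaf(tree(s, s))).
Delete trivial equation leaf(0) =?= leaf(0).
Decompose tree/2: s =?= 0,  w =?= leaf(tree(s, s)).
Bind s := 0; substituting into the remaining equation gives: w =?= leaf(tree(0, 0)).
Bind w := leaf(tree(0, 0)).
Applying the MGU to either side gives tree(leaf(0), tree(0, leaf(tree(0, 0)))).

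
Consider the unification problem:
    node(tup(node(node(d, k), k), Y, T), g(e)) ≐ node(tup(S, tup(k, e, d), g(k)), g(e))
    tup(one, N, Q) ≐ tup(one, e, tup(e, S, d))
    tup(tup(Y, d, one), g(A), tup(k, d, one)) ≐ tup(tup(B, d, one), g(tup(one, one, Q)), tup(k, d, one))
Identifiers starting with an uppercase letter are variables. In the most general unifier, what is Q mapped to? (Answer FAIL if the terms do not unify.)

Decompose node/2: tup(node(node(d, k), k), Y, T) ≐ tup(S, tup(k, e, d), g(k)),  g(e) ≐ g(e).
Decompose tup/3: node(node(d, k), k) ≐ S,  Y ≐ tup(k, e, d),  T ≐ g(k).
Bind S := node(node(d, k), k); substituting into the one remaining equation that mentions S gives: tup(one, N, Q) ≐ tup(one, e, tup(e, node(node(d, k), k), d)).
Bind Y := tup(k, e, d); substituting into the one remaining equation that mentions Y gives: tup(tup(tup(k, e, d), d, one), g(A), tup(k, d, one)) ≐ tup(tup(B, d, one), g(tup(one, one, Q)), tup(k, d, one)).
Bind T := g(k); no other remaining equation mentions T.
Delete trivial equation g(e) ≐ g(e).
Decompose tup/3: one ≐ one,  N ≐ e,  Q ≐ tup(e, node(node(d, k), k), d).
Delete trivial equation one ≐ one.
Bind N := e; no other remaining equation mentions N.
Bind Q := tup(e, node(node(d, k), k), d); substituting into the remaining equation gives: tup(tup(tup(k, e, d), d, one), g(A), tup(k, d, one)) ≐ tup(tup(B, d, one), g(tup(one, one, tup(e, node(node(d, k), k), d))), tup(k, d, one)).
Decompose tup/3: tup(tup(k, e, d), d, one) ≐ tup(B, d, one),  g(A) ≐ g(tup(one, one, tup(e, node(node(d, k), k), d))),  tup(k, d, one) ≐ tup(k, d, one).
Decompose tup/3: tup(k, e, d) ≐ B,  d ≐ d,  one ≐ one.
Bind B := tup(k, e, d); no other remaining equation mentions B.
Delete trivial equation d ≐ d.
Delete trivial equation one ≐ one.
Decompose g/1: A ≐ tup(one, one, tup(e, node(node(d, k), k), d)).
Bind A := tup(one, one, tup(e, node(node(d, k), k), d)); no other remaining equation mentions A.
Delete trivial equation tup(k, d, one) ≐ tup(k, d, one).
MGU = { S -> node(node(d, k), k), Y -> tup(k, e, d), T -> g(k), N -> e, Q -> tup(e, node(node(d, k), k), d), B -> tup(k, e, d), A -> tup(one, one, tup(e, node(node(d, k), k), d)) }, so Q -> tup(e, node(node(d, k), k), d).

tup(e, node(node(d, k), k), d)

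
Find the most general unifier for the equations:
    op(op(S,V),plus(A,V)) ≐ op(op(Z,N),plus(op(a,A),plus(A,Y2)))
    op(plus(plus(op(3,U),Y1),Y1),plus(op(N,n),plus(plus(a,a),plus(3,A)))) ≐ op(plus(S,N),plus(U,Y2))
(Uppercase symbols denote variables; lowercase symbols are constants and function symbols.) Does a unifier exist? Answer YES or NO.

NO

Decompose op/2: op(S,V) ≐ op(Z,N),  plus(A,V) ≐ plus(op(a,A),plus(A,Y2)).
Decompose op/2: S ≐ Z,  V ≐ N.
Bind S := Z; substituting into the one remaining equation that mentions S gives: op(plus(plus(op(3,U),Y1),Y1),plus(op(N,n),plus(plus(a,a),plus(3,A)))) ≐ op(plus(Z,N),plus(U,Y2)).
Bind V := N; substituting into the one remaining equation that mentions V gives: plus(A,N) ≐ plus(op(a,A),plus(A,Y2)).
Decompose plus/2: A ≐ op(a,A),  N ≐ plus(A,Y2).
Occurs check fails: A occurs in op(a,A); the equation A ≐ op(a,A) has no finite solution.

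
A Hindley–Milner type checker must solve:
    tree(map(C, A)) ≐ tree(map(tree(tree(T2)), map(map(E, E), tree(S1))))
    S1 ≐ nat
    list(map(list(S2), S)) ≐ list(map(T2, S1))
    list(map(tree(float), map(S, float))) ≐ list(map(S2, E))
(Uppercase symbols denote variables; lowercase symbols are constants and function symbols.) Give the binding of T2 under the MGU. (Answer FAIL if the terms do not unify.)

Decompose tree/1: map(C, A) ≐ map(tree(tree(T2)), map(map(E, E), tree(S1))).
Decompose map/2: C ≐ tree(tree(T2)),  A ≐ map(map(E, E), tree(S1)).
Bind C := tree(tree(T2)); no other remaining equation mentions C.
Bind A := map(map(E, E), tree(S1)); no other remaining equation mentions A.
Bind S1 := nat; substituting into the one remaining equation that mentions S1 gives: list(map(list(S2), S)) ≐ list(map(T2, nat)). Substituting into the earlier binding gives A := map(map(E, E), tree(nat)).
Decompose list/1: map(list(S2), S) ≐ map(T2, nat).
Decompose map/2: list(S2) ≐ T2,  S ≐ nat.
Bind T2 := list(S2); no other remaining equation mentions T2. Substituting into the earlier binding gives C := tree(tree(list(S2))).
Bind S := nat; substituting into the remaining equation gives: list(map(tree(float), map(nat, float))) ≐ list(map(S2, E)).
Decompose list/1: map(tree(float), map(nat, float)) ≐ map(S2, E).
Decompose map/2: tree(float) ≐ S2,  map(nat, float) ≐ E.
Bind S2 := tree(float); no other remaining equation mentions S2. Substituting into the earlier bindings gives C := tree(tree(list(tree(float)))), T2 := list(tree(float)).
Bind E := map(nat, float). Substituting into the earlier binding gives A := map(map(map(nat, float), map(nat, float)), tree(nat)).
MGU = { C := tree(tree(list(tree(float)))), A := map(map(map(nat, float), map(nat, float)), tree(nat)), S1 := nat, T2 := list(tree(float)), S := nat, S2 := tree(float), E := map(nat, float) }, so T2 := list(tree(float)).

list(tree(float))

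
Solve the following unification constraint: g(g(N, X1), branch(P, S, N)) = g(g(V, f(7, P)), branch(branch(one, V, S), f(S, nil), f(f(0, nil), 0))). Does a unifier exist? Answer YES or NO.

Decompose g/2: g(N, X1) = g(V, f(7, P)),  branch(P, S, N) = branch(branch(one, V, S), f(S, nil), f(f(0, nil), 0)).
Decompose g/2: N = V,  X1 = f(7, P).
Bind N := V; substituting into the one remaining equation that mentions N gives: branch(P, S, V) = branch(branch(one, V, S), f(S, nil), f(f(0, nil), 0)).
Bind X1 := f(7, P); no other remaining equation mentions X1.
Decompose branch/3: P = branch(one, V, S),  S = f(S, nil),  V = f(f(0, nil), 0).
Bind P := branch(one, V, S); no other remaining equation mentions P. Substituting into the earlier binding gives X1 := f(7, branch(one, V, S)).
Occurs check fails: S occurs in f(S, nil); the equation S = f(S, nil) has no finite solution.

NO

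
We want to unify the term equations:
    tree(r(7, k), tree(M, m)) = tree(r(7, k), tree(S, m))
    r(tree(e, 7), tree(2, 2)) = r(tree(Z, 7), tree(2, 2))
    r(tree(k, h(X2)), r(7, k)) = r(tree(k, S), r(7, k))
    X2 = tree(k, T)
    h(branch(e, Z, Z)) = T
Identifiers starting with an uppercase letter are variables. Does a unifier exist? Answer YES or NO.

Decompose tree/2: r(7, k) = r(7, k),  tree(M, m) = tree(S, m).
Delete trivial equation r(7, k) = r(7, k).
Decompose tree/2: M = S,  m = m.
Bind M := S; no other remaining equation mentions M.
Delete trivial equation m = m.
Decompose r/2: tree(e, 7) = tree(Z, 7),  tree(2, 2) = tree(2, 2).
Decompose tree/2: e = Z,  7 = 7.
Bind Z := e; substituting into the one remaining equation that mentions Z gives: h(branch(e, e, e)) = T.
Delete trivial equation 7 = 7.
Delete trivial equation tree(2, 2) = tree(2, 2).
Decompose r/2: tree(k, h(X2)) = tree(k, S),  r(7, k) = r(7, k).
Decompose tree/2: k = k,  h(X2) = S.
Delete trivial equation k = k.
Bind S := h(X2); no other remaining equation mentions S. Substituting into the earlier binding gives M := h(X2).
Delete trivial equation r(7, k) = r(7, k).
Bind X2 := tree(k, T); no other remaining equation mentions X2. Substituting into the earlier bindings gives M := h(tree(k, T)), S := h(tree(k, T)).
Bind T := h(branch(e, e, e)). Substituting into the earlier bindings gives M := h(tree(k, h(branch(e, e, e)))), S := h(tree(k, h(branch(e, e, e)))), X2 := tree(k, h(branch(e, e, e))).
No equations remain and no clash or occurs-check failure arose, so a unifier exists.

YES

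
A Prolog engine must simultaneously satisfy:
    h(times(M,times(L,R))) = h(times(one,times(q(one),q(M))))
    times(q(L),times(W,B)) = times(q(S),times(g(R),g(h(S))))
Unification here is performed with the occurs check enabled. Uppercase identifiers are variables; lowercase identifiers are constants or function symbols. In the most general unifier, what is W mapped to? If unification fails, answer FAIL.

Decompose h/1: times(M,times(L,R)) = times(one,times(q(one),q(M))).
Decompose times/2: M = one,  times(L,R) = times(q(one),q(M)).
Bind M := one; substituting into the one remaining equation that mentions M gives: times(L,R) = times(q(one),q(one)).
Decompose times/2: L = q(one),  R = q(one).
Bind L := q(one); substituting into the one remaining equation that mentions L gives: times(q(q(one)),times(W,B)) = times(q(S),times(g(R),g(h(S)))).
Bind R := q(one); substituting into the remaining equation gives: times(q(q(one)),times(W,B)) = times(q(S),times(g(q(one)),g(h(S)))).
Decompose times/2: q(q(one)) = q(S),  times(W,B) = times(g(q(one)),g(h(S))).
Decompose q/1: q(one) = S.
Bind S := q(one); substituting into the remaining equation gives: times(W,B) = times(g(q(one)),g(h(q(one)))).
Decompose times/2: W = g(q(one)),  B = g(h(q(one))).
Bind W := g(q(one)); no other remaining equation mentions W.
Bind B := g(h(q(one))).
MGU = { M = one, L = q(one), R = q(one), S = q(one), W = g(q(one)), B = g(h(q(one))) }, so W = g(q(one)).

g(q(one))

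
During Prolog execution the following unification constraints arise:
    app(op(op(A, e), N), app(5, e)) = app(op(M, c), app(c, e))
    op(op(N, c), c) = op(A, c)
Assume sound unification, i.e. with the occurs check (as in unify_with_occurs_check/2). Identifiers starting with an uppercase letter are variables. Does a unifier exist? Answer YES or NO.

Decompose app/2: op(op(A, e), N) = op(M, c),  app(5, e) = app(c, e).
Decompose op/2: op(A, e) = M,  N = c.
Bind M := op(A, e); no other remaining equation mentions M.
Bind N := c; substituting into the one remaining equation that mentions N gives: op(op(c, c), c) = op(A, c).
Decompose app/2: 5 = c,  e = e.
Clash: constants 5 and c differ; no unifier exists.

NO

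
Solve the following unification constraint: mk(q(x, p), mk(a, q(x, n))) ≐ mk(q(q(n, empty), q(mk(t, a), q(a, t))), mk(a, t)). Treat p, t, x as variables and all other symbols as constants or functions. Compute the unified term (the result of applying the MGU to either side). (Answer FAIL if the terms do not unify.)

Decompose mk/2: q(x, p) ≐ q(q(n, empty), q(mk(t, a), q(a, t))),  mk(a, q(x, n)) ≐ mk(a, t).
Decompose q/2: x ≐ q(n, empty),  p ≐ q(mk(t, a), q(a, t)).
Bind x := q(n, empty); substituting into the one remaining equation that mentions x gives: mk(a, q(q(n, empty), n)) ≐ mk(a, t).
Bind p := q(mk(t, a), q(a, t)); no other remaining equation mentions p.
Decompose mk/2: a ≐ a,  q(q(n, empty), n) ≐ t.
Delete trivial equation a ≐ a.
Bind t := q(q(n, empty), n). Substituting into the earlier binding gives p := q(mk(q(q(n, empty), n), a), q(a, q(q(n, empty), n))).
Applying the MGU to either side gives mk(q(q(n, empty), q(mk(q(q(n, empty), n), a), q(a, q(q(n, empty), n)))), mk(a, q(q(n, empty), n))).

mk(q(q(n, empty), q(mk(q(q(n, empty), n), a), q(a, q(q(n, empty), n)))), mk(a, q(q(n, empty), n)))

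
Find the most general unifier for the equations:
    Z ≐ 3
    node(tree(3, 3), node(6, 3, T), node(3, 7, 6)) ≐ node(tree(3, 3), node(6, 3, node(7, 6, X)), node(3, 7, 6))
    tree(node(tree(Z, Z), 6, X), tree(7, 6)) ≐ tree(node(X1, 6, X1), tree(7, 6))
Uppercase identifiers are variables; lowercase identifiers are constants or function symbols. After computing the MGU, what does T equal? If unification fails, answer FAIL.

node(7, 6, tree(3, 3))

Bind Z := 3; substituting into the one remaining equation that mentions Z gives: tree(node(tree(3, 3), 6, X), tree(7, 6)) ≐ tree(node(X1, 6, X1), tree(7, 6)).
Decompose node/3: tree(3, 3) ≐ tree(3, 3),  node(6, 3, T) ≐ node(6, 3, node(7, 6, X)),  node(3, 7, 6) ≐ node(3, 7, 6).
Delete trivial equation tree(3, 3) ≐ tree(3, 3).
Decompose node/3: 6 ≐ 6,  3 ≐ 3,  T ≐ node(7, 6, X).
Delete trivial equation 6 ≐ 6.
Delete trivial equation 3 ≐ 3.
Bind T := node(7, 6, X); no other remaining equation mentions T.
Delete trivial equation node(3, 7, 6) ≐ node(3, 7, 6).
Decompose tree/2: node(tree(3, 3), 6, X) ≐ node(X1, 6, X1),  tree(7, 6) ≐ tree(7, 6).
Decompose node/3: tree(3, 3) ≐ X1,  6 ≐ 6,  X ≐ X1.
Bind X1 := tree(3, 3); substituting into the one remaining equation that mentions X1 gives: X ≐ tree(3, 3).
Delete trivial equation 6 ≐ 6.
Bind X := tree(3, 3); no other remaining equation mentions X. Substituting into the earlier binding gives T := node(7, 6, tree(3, 3)).
Delete trivial equation tree(7, 6) ≐ tree(7, 6).
MGU = { Z ↦ 3, T ↦ node(7, 6, tree(3, 3)), X1 ↦ tree(3, 3), X ↦ tree(3, 3) }, so T ↦ node(7, 6, tree(3, 3)).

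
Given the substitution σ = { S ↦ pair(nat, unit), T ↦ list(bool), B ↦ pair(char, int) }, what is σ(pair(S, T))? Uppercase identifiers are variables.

Replace each occurrence of S with pair(nat, unit).
Replace each occurrence of T with list(bool).
Result: pair(pair(nat, unit), list(bool)).

pair(pair(nat, unit), list(bool))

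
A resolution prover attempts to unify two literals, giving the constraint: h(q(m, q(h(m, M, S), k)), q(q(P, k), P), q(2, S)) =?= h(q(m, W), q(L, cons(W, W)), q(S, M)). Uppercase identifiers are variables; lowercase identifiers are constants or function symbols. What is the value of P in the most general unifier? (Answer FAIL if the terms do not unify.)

Decompose h/3: q(m, q(h(m, M, S), k)) =?= q(m, W),  q(q(P, k), P) =?= q(L, cons(W, W)),  q(2, S) =?= q(S, M).
Decompose q/2: m =?= m,  q(h(m, M, S), k) =?= W.
Delete trivial equation m =?= m.
Bind W := q(h(m, M, S), k); substituting into the one remaining equation that mentions W gives: q(q(P, k), P) =?= q(L, cons(q(h(m, M, S), k), q(h(m, M, S), k))).
Decompose q/2: q(P, k) =?= L,  P =?= cons(q(h(m, M, S), k), q(h(m, M, S), k)).
Bind L := q(P, k); no other remaining equation mentions L.
Bind P := cons(q(h(m, M, S), k), q(h(m, M, S), k)); no other remaining equation mentions P. Substituting into the earlier binding gives L := q(cons(q(h(m, M, S), k), q(h(m, M, S), k)), k).
Decompose q/2: 2 =?= S,  S =?= M.
Bind S := 2; substituting into the remaining equation gives: 2 =?= M. Substituting into the earlier bindings gives W := q(h(m, M, 2), k), L := q(cons(q(h(m, M, 2), k), q(h(m, M, 2), k)), k), P := cons(q(h(m, M, 2), k), q(h(m, M, 2), k)).
Bind M := 2. Substituting into the earlier bindings gives W := q(h(m, 2, 2), k), L := q(cons(q(h(m, 2, 2), k), q(h(m, 2, 2), k)), k), P := cons(q(h(m, 2, 2), k), q(h(m, 2, 2), k)).
MGU = { W := q(h(m, 2, 2), k), L := q(cons(q(h(m, 2, 2), k), q(h(m, 2, 2), k)), k), P := cons(q(h(m, 2, 2), k), q(h(m, 2, 2), k)), S := 2, M := 2 }, so P := cons(q(h(m, 2, 2), k), q(h(m, 2, 2), k)).

cons(q(h(m, 2, 2), k), q(h(m, 2, 2), k))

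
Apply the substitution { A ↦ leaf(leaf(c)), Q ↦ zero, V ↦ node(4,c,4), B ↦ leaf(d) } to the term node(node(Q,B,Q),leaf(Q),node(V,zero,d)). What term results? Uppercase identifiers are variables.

Replace each occurrence of Q with zero.
Replace each occurrence of V with node(4,c,4).
Replace each occurrence of B with leaf(d).
Result: node(node(zero,leaf(d),zero),leaf(zero),node(node(4,c,4),zero,d)).

node(node(zero,leaf(d),zero),leaf(zero),node(node(4,c,4),zero,d))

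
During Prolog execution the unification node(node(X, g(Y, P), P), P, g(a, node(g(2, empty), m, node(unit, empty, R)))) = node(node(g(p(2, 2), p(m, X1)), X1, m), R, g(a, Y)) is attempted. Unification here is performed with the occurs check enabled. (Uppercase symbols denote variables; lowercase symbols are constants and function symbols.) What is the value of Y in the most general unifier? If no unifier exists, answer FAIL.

node(g(2, empty), m, node(unit, empty, m))

Decompose node/3: node(X, g(Y, P), P) = node(g(p(2, 2), p(m, X1)), X1, m),  P = R,  g(a, node(g(2, empty), m, node(unit, empty, R))) = g(a, Y).
Decompose node/3: X = g(p(2, 2), p(m, X1)),  g(Y, P) = X1,  P = m.
Bind X := g(p(2, 2), p(m, X1)); no other remaining equation mentions X.
Bind X1 := g(Y, P); no other remaining equation mentions X1. Substituting into the earlier binding gives X := g(p(2, 2), p(m, g(Y, P))).
Bind P := m; substituting into the one remaining equation that mentions P gives: m = R. Substituting into the earlier bindings gives X := g(p(2, 2), p(m, g(Y, m))), X1 := g(Y, m).
Bind R := m; substituting into the remaining equation gives: g(a, node(g(2, empty), m, node(unit, empty, m))) = g(a, Y).
Decompose g/2: a = a,  node(g(2, empty), m, node(unit, empty, m)) = Y.
Delete trivial equation a = a.
Bind Y := node(g(2, empty), m, node(unit, empty, m)). Substituting into the earlier bindings gives X := g(p(2, 2), p(m, g(node(g(2, empty), m, node(unit, empty, m)), m))), X1 := g(node(g(2, empty), m, node(unit, empty, m)), m).
MGU = { X = g(p(2, 2), p(m, g(node(g(2, empty), m, node(unit, empty, m)), m))), X1 = g(node(g(2, empty), m, node(unit, empty, m)), m), P = m, R = m, Y = node(g(2, empty), m, node(unit, empty, m)) }, so Y = node(g(2, empty), m, node(unit, empty, m)).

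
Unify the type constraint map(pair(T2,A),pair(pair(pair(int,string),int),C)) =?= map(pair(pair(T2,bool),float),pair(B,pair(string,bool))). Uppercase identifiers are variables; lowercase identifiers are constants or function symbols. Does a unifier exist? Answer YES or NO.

Decompose map/2: pair(T2,A) =?= pair(pair(T2,bool),float),  pair(pair(pair(int,string),int),C) =?= pair(B,pair(string,bool)).
Decompose pair/2: T2 =?= pair(T2,bool),  A =?= float.
Occurs check fails: T2 occurs in pair(T2,bool); the equation T2 =?= pair(T2,bool) has no finite solution.

NO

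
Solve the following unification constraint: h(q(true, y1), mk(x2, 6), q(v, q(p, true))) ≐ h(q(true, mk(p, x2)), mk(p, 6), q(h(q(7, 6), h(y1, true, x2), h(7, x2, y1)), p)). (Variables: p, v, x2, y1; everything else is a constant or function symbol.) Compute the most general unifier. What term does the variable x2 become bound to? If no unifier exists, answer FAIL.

FAIL

Decompose h/3: q(true, y1) ≐ q(true, mk(p, x2)),  mk(x2, 6) ≐ mk(p, 6),  q(v, q(p, true)) ≐ q(h(q(7, 6), h(y1, true, x2), h(7, x2, y1)), p).
Decompose q/2: true ≐ true,  y1 ≐ mk(p, x2).
Delete trivial equation true ≐ true.
Bind y1 := mk(p, x2); substituting into the one remaining equation that mentions y1 gives: q(v, q(p, true)) ≐ q(h(q(7, 6), h(mk(p, x2), true, x2), h(7, x2, mk(p, x2))), p).
Decompose mk/2: x2 ≐ p,  6 ≐ 6.
Bind x2 := p; substituting into the one remaining equation that mentions x2 gives: q(v, q(p, true)) ≐ q(h(q(7, 6), h(mk(p, p), true, p), h(7, p, mk(p, p))), p). Substituting into the earlier binding gives y1 := mk(p, p).
Delete trivial equation 6 ≐ 6.
Decompose q/2: v ≐ h(q(7, 6), h(mk(p, p), true, p), h(7, p, mk(p, p))),  q(p, true) ≐ p.
Bind v := h(q(7, 6), h(mk(p, p), true, p), h(7, p, mk(p, p))); no other remaining equation mentions v.
Occurs check fails: p occurs in q(p, true); the equation p ≐ q(p, true) has no finite solution.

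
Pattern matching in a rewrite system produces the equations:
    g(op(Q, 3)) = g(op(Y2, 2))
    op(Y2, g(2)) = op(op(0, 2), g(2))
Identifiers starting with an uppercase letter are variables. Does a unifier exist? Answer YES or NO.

NO

Decompose g/1: op(Q, 3) = op(Y2, 2).
Decompose op/2: Q = Y2,  3 = 2.
Bind Q := Y2; no other remaining equation mentions Q.
Clash: constants 3 and 2 differ; no unifier exists.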